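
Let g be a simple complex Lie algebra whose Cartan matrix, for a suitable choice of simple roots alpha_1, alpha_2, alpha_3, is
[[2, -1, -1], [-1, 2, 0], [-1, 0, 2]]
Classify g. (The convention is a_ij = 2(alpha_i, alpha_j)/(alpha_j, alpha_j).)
The matrix has rank 3 with 2's on the diagonal. Reading the off-diagonal entries as Dynkin edges (a single edge where a_ij = a_ji = -1; a double or triple edge where a_ij * a_ji = 2 or 3), the diagram is a chain of 3 nodes with single edges (A_3). One simple-root ordering that puts it in standard form is (alpha_3, alpha_1, alpha_2). So the algebra is type A_3, i.e. sl(4).

type A_3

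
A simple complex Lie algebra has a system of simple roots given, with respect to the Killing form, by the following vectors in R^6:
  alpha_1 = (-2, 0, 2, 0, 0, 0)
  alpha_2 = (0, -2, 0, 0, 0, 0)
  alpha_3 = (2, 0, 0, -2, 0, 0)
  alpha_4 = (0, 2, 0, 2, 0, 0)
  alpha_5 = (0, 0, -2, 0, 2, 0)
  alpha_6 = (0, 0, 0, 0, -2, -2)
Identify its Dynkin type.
Compute the Cartan integers a_ij = 2(alpha_i, alpha_j)/(alpha_j, alpha_j); the resulting 6x6 Cartan matrix is
[[2, 0, -1, 0, -1, 0], [0, 2, 0, -1, 0, 0], [-1, 0, 2, -1, 0, 0], [0, -2, -1, 2, 0, 0], [-1, 0, 0, 0, 2, -1], [0, 0, 0, 0, -1, 2]].
The roots have two lengths (squared-length ratio 2:1); the short ones are alpha_{2}. The associated Dynkin diagram is a chain of 6 nodes with a double edge at one end; the terminal node there is the unique short simple root (B_6), so the type is B_6 (the algebra so(13)).

B_6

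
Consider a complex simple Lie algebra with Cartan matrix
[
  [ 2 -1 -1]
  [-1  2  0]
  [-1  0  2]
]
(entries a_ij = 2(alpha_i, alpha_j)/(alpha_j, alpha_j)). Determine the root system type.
The matrix has rank 3 with 2's on the diagonal. Reading the off-diagonal entries as Dynkin edges (a single edge where a_ij = a_ji = -1; a double or triple edge where a_ij * a_ji = 2 or 3), the diagram is a chain of 3 nodes with single edges (A_3). One simple-root ordering that puts it in standard form is (alpha_3, alpha_1, alpha_2). So the algebra is type A_3, i.e. sl(4).

A_3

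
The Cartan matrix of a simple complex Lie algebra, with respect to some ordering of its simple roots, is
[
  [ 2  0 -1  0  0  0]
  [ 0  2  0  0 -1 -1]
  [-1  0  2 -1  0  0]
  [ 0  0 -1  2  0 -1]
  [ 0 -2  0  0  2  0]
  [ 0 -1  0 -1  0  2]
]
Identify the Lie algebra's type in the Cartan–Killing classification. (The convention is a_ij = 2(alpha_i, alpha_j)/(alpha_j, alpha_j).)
C_6 (sp(12))

The matrix has rank 6 with 2's on the diagonal. Reading the off-diagonal entries as Dynkin edges (a single edge where a_ij = a_ji = -1; a double or triple edge where a_ij * a_ji = 2 or 3), the diagram is a chain of 6 nodes with a double edge at one end; the terminal node there is the unique long simple root (C_6). One simple-root ordering that puts it in standard form is (alpha_1, alpha_3, alpha_4, alpha_6, alpha_2, alpha_5). So the algebra is type C_6, i.e. sp(12).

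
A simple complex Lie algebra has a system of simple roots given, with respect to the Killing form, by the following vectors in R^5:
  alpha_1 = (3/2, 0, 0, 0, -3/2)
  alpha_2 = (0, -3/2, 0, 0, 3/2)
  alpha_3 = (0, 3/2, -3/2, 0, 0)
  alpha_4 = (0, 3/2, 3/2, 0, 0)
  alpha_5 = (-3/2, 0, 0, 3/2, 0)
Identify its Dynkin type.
Compute the Cartan integers a_ij = 2(alpha_i, alpha_j)/(alpha_j, alpha_j); the resulting 5x5 Cartan matrix is
[[2, -1, 0, 0, -1], [-1, 2, -1, -1, 0], [0, -1, 2, 0, 0], [0, -1, 0, 2, 0], [-1, 0, 0, 0, 2]].
All simple roots have the same length, so the diagram is simply laced. The associated Dynkin diagram is a chain of 3 nodes with a fork of two nodes at one end (D_5), so the type is D_5 (the algebra so(10)).

D_5 (so(10))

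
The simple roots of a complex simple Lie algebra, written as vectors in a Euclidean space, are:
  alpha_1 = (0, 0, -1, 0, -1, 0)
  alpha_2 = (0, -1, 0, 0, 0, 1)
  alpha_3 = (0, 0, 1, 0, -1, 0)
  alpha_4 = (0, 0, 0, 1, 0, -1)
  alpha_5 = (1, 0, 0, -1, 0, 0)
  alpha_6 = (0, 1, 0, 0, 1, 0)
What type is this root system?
D_6 (so(12))

Compute the Cartan integers a_ij = 2(alpha_i, alpha_j)/(alpha_j, alpha_j); the resulting 6x6 Cartan matrix is
[[2, 0, 0, 0, 0, -1], [0, 2, 0, -1, 0, -1], [0, 0, 2, 0, 0, -1], [0, -1, 0, 2, -1, 0], [0, 0, 0, -1, 2, 0], [-1, -1, -1, 0, 0, 2]].
All simple roots have the same length, so the diagram is simply laced. The associated Dynkin diagram is a chain of 4 nodes with a fork of two nodes at one end (D_6), so the type is D_6 (the algebra so(12)).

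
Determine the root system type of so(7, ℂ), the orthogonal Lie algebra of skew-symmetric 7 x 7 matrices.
This is so(7) with 7 odd, which has dimension 7(7-1)/2 = 21 and rank (7-1)/2 = 3. In the classification of classical Lie algebras, the orthogonal algebra so(2n+1) in an odd number of variables has type B_n; here n = 3, so the Dynkin diagram is a chain of 3 nodes with a double edge at one end; the terminal node there is the unique short simple root (B_3). Hence the type is B_3.

B3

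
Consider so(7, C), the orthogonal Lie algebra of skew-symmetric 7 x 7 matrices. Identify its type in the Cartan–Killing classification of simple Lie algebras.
B_3

This is so(7) with 7 odd, which has dimension 7(7-1)/2 = 21 and rank (7-1)/2 = 3. In the classification of classical Lie algebras, the orthogonal algebra so(2n+1) in an odd number of variables has type B_n; here n = 3, so the Dynkin diagram is a chain of 3 nodes with a double edge at one end; the terminal node there is the unique short simple root (B_3). Hence the type is B_3.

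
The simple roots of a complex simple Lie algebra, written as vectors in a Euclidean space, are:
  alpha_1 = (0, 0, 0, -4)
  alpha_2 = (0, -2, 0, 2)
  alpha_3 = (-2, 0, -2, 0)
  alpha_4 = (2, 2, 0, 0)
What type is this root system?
Compute the Cartan integers a_ij = 2(alpha_i, alpha_j)/(alpha_j, alpha_j); the resulting 4x4 Cartan matrix is
[[2, -2, 0, 0], [-1, 2, 0, -1], [0, 0, 2, -1], [0, -1, -1, 2]].
The roots have two lengths (squared-length ratio 2:1); the short ones are alpha_{2,3,4}. The associated Dynkin diagram is a chain of 4 nodes with a double edge at one end; the terminal node there is the unique long simple root (C_4), so the type is C_4 (the algebra sp(8)).

C4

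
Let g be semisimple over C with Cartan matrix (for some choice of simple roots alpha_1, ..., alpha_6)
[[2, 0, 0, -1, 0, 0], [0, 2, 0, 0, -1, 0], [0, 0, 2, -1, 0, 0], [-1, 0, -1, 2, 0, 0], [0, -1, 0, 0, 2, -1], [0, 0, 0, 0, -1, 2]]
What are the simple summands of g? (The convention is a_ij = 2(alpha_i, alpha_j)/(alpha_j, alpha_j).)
The diagram associated to this matrix has two connected components: the simple roots {alpha_1, alpha_3, alpha_4} form a chain of 3 nodes with single edges (A_3), and {alpha_2, alpha_5, alpha_6} form a chain of 3 nodes with single edges (A_3). A semisimple Lie algebra decomposes uniquely as the direct sum of simple ideals, one per connected component of its Dynkin diagram, so g ≅ A_3 ⊕ A_3 (dimension 15 + 15 = 30).

A_3 + A_3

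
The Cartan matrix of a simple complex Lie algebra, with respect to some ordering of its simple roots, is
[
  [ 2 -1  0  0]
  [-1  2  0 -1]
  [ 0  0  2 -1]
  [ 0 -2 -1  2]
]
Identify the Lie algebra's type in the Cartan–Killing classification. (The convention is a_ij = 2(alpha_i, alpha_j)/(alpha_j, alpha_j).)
F_4

The matrix has rank 4 with 2's on the diagonal. Reading the off-diagonal entries as Dynkin edges (a single edge where a_ij = a_ji = -1; a double or triple edge where a_ij * a_ji = 2 or 3), the diagram is a chain of 4 nodes with a double edge between the middle two (F_4). One simple-root ordering that puts it in standard form is (alpha_3, alpha_4, alpha_2, alpha_1). So the algebra is type F_4.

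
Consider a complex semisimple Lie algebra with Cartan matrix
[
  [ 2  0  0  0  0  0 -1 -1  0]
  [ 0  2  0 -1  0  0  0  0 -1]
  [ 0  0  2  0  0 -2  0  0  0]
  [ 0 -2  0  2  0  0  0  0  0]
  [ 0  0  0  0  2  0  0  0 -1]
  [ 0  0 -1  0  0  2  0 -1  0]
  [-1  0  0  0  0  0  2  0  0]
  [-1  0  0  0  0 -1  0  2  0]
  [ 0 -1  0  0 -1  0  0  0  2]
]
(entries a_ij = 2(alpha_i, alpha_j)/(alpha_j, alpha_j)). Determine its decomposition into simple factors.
The diagram associated to this matrix has two connected components: the simple roots {alpha_2, alpha_4, alpha_5, alpha_9} form a chain of 4 nodes with a double edge at one end; the terminal node there is the unique long simple root (C_4), and {alpha_1, alpha_3, alpha_6, alpha_7, alpha_8} form a chain of 5 nodes with a double edge at one end; the terminal node there is the unique long simple root (C_5). A semisimple Lie algebra decomposes uniquely as the direct sum of simple ideals, one per connected component of its Dynkin diagram, so g ≅ C_4 ⊕ C_5 (dimension 36 + 55 = 91).

C4 + C5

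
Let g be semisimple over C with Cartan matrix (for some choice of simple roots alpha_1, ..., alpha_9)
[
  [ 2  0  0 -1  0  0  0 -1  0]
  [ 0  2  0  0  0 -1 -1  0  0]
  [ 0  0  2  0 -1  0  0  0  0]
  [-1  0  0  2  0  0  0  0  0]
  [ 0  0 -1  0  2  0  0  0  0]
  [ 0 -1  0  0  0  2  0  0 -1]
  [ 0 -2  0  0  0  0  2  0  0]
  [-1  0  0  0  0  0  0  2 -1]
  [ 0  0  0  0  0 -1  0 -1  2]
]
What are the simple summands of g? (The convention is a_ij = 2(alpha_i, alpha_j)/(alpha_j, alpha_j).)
The diagram associated to this matrix has two connected components: the simple roots {alpha_3, alpha_5} form a chain of 2 nodes with single edges (A_2), and {alpha_1, alpha_2, alpha_4, alpha_6, alpha_7, alpha_8, alpha_9} form a chain of 7 nodes with a double edge at one end; the terminal node there is the unique long simple root (C_7). A semisimple Lie algebra decomposes uniquely as the direct sum of simple ideals, one per connected component of its Dynkin diagram, so g ≅ A_2 ⊕ C_7 (dimension 8 + 105 = 113).

A_2 + C_7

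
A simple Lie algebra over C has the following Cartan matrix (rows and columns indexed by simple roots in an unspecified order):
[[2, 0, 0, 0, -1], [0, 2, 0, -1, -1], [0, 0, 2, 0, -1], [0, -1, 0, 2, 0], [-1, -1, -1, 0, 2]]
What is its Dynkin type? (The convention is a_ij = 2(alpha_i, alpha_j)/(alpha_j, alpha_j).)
The matrix has rank 5 with 2's on the diagonal. Reading the off-diagonal entries as Dynkin edges (a single edge where a_ij = a_ji = -1; a double or triple edge where a_ij * a_ji = 2 or 3), the diagram is a chain of 3 nodes with a fork of two nodes at one end (D_5). One simple-root ordering that puts it in standard form is (alpha_4, alpha_2, alpha_5, alpha_3, alpha_1). So the algebra is type D_5, i.e. so(10).

type D_5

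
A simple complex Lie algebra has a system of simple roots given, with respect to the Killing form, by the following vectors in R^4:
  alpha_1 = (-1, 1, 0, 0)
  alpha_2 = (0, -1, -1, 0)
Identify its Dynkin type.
A_2 (sl(3))

Compute the Cartan integers a_ij = 2(alpha_i, alpha_j)/(alpha_j, alpha_j); the resulting 2x2 Cartan matrix is
[[2, -1], [-1, 2]].
All simple roots have the same length, so the diagram is simply laced. The associated Dynkin diagram is a chain of 2 nodes with single edges (A_2), so the type is A_2 (the algebra sl(3)).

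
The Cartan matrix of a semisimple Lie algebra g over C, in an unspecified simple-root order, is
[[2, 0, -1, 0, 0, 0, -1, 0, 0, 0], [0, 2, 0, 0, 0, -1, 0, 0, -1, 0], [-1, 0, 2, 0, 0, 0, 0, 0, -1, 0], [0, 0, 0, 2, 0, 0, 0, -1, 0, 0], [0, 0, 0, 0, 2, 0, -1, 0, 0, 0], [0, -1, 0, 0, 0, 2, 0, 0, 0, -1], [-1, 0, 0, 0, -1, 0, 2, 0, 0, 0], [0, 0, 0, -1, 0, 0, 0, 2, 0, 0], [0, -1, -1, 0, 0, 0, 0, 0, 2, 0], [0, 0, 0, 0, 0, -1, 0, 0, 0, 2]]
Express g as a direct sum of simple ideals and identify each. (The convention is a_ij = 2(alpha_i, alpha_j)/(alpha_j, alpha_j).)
type A_2 ⊕ type A_8

The diagram associated to this matrix has two connected components: the simple roots {alpha_4, alpha_8} form a chain of 2 nodes with single edges (A_2), and {alpha_1, alpha_2, alpha_3, alpha_5, alpha_6, alpha_7, alpha_9, alpha_10} form a chain of 8 nodes with single edges (A_8). A semisimple Lie algebra decomposes uniquely as the direct sum of simple ideals, one per connected component of its Dynkin diagram, so g ≅ A_2 ⊕ A_8 (dimension 8 + 80 = 88).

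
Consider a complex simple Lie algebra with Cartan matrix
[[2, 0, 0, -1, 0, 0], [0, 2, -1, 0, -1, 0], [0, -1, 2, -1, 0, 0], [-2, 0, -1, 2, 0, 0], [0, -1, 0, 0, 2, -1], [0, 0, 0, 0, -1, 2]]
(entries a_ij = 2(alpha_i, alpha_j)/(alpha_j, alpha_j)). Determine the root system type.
The matrix has rank 6 with 2's on the diagonal. Reading the off-diagonal entries as Dynkin edges (a single edge where a_ij = a_ji = -1; a double or triple edge where a_ij * a_ji = 2 or 3), the diagram is a chain of 6 nodes with a double edge at one end; the terminal node there is the unique short simple root (B_6). One simple-root ordering that puts it in standard form is (alpha_6, alpha_5, alpha_2, alpha_3, alpha_4, alpha_1). So the algebra is type B_6, i.e. so(13).

B_6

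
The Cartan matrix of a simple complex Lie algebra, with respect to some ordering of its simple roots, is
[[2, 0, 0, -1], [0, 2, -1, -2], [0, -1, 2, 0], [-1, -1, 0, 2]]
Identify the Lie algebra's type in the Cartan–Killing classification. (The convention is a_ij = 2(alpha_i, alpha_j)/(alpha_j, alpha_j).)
The matrix has rank 4 with 2's on the diagonal. Reading the off-diagonal entries as Dynkin edges (a single edge where a_ij = a_ji = -1; a double or triple edge where a_ij * a_ji = 2 or 3), the diagram is a chain of 4 nodes with a double edge between the middle two (F_4). One simple-root ordering that puts it in standard form is (alpha_3, alpha_2, alpha_4, alpha_1). So the algebra is type F_4.

F_4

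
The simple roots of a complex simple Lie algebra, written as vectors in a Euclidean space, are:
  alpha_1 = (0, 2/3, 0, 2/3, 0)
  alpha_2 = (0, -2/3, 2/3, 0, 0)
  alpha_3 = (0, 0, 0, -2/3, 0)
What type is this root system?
B3

Compute the Cartan integers a_ij = 2(alpha_i, alpha_j)/(alpha_j, alpha_j); the resulting 3x3 Cartan matrix is
[[2, -1, -2], [-1, 2, 0], [-1, 0, 2]].
The roots have two lengths (squared-length ratio 2:1); the short ones are alpha_{3}. The associated Dynkin diagram is a chain of 3 nodes with a double edge at one end; the terminal node there is the unique short simple root (B_3), so the type is B_3 (the algebra so(7)).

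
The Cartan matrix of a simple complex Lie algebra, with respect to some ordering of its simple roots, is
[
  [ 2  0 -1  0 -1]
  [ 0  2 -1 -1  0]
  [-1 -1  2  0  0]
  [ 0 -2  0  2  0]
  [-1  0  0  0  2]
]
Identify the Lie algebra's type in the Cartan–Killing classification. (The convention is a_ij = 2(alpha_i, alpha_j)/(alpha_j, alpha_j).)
The matrix has rank 5 with 2's on the diagonal. Reading the off-diagonal entries as Dynkin edges (a single edge where a_ij = a_ji = -1; a double or triple edge where a_ij * a_ji = 2 or 3), the diagram is a chain of 5 nodes with a double edge at one end; the terminal node there is the unique long simple root (C_5). One simple-root ordering that puts it in standard form is (alpha_5, alpha_1, alpha_3, alpha_2, alpha_4). So the algebra is type C_5, i.e. sp(10).

C_5 (sp(10))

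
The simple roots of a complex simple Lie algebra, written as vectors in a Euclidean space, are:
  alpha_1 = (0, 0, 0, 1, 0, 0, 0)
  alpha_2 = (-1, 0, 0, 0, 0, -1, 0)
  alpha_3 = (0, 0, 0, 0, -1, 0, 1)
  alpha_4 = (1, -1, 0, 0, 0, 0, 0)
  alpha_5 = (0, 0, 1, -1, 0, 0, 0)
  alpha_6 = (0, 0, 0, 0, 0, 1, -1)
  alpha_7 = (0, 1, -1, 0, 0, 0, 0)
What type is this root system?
B_7

Compute the Cartan integers a_ij = 2(alpha_i, alpha_j)/(alpha_j, alpha_j); the resulting 7x7 Cartan matrix is
[[2, 0, 0, 0, -1, 0, 0], [0, 2, 0, -1, 0, -1, 0], [0, 0, 2, 0, 0, -1, 0], [0, -1, 0, 2, 0, 0, -1], [-2, 0, 0, 0, 2, 0, -1], [0, -1, -1, 0, 0, 2, 0], [0, 0, 0, -1, -1, 0, 2]].
The roots have two lengths (squared-length ratio 2:1); the short ones are alpha_{1}. The associated Dynkin diagram is a chain of 7 nodes with a double edge at one end; the terminal node there is the unique short simple root (B_7), so the type is B_7 (the algebra so(15)).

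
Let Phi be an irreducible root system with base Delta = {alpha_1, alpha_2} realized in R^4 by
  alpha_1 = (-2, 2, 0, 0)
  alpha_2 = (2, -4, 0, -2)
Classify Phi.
G2

Compute the Cartan integers a_ij = 2(alpha_i, alpha_j)/(alpha_j, alpha_j); the resulting 2x2 Cartan matrix is
[[2, -1], [-3, 2]].
The roots have two lengths (squared-length ratio 3:1); the short ones are alpha_{1}. The associated Dynkin diagram is two nodes joined by a triple edge (G_2), so the type is G_2.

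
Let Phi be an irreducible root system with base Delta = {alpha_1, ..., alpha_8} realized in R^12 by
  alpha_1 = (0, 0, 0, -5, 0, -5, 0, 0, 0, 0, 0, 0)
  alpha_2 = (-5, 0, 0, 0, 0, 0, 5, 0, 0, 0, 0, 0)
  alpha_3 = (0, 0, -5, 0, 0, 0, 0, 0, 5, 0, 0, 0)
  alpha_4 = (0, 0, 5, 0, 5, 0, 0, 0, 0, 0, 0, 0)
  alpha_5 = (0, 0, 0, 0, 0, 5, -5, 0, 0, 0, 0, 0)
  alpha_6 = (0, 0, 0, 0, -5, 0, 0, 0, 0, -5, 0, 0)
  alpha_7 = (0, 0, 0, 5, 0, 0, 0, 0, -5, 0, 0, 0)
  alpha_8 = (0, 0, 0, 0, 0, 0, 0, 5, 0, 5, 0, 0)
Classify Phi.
Compute the Cartan integers a_ij = 2(alpha_i, alpha_j)/(alpha_j, alpha_j); the resulting 8x8 Cartan matrix is
[[2, 0, 0, 0, -1, 0, -1, 0], [0, 2, 0, 0, -1, 0, 0, 0], [0, 0, 2, -1, 0, 0, -1, 0], [0, 0, -1, 2, 0, -1, 0, 0], [-1, -1, 0, 0, 2, 0, 0, 0], [0, 0, 0, -1, 0, 2, 0, -1], [-1, 0, -1, 0, 0, 0, 2, 0], [0, 0, 0, 0, 0, -1, 0, 2]].
All simple roots have the same length, so the diagram is simply laced. The associated Dynkin diagram is a chain of 8 nodes with single edges (A_8), so the type is A_8 (the algebra sl(9)).

A_8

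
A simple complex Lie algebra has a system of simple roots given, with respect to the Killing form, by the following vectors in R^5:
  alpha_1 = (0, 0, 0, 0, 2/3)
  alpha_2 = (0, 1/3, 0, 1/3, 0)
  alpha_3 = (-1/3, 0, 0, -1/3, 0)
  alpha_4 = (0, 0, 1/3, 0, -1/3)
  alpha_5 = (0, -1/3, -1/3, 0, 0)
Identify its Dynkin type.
C_5 (sp(10))

Compute the Cartan integers a_ij = 2(alpha_i, alpha_j)/(alpha_j, alpha_j); the resulting 5x5 Cartan matrix is
[[2, 0, 0, -2, 0], [0, 2, -1, 0, -1], [0, -1, 2, 0, 0], [-1, 0, 0, 2, -1], [0, -1, 0, -1, 2]].
The roots have two lengths (squared-length ratio 2:1); the short ones are alpha_{2,3,4,5}. The associated Dynkin diagram is a chain of 5 nodes with a double edge at one end; the terminal node there is the unique long simple root (C_5), so the type is C_5 (the algebra sp(10)).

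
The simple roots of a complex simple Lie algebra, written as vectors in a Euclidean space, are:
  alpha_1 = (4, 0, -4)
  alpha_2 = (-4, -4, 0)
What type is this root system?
A_2 (sl(3))

Compute the Cartan integers a_ij = 2(alpha_i, alpha_j)/(alpha_j, alpha_j); the resulting 2x2 Cartan matrix is
[[2, -1], [-1, 2]].
All simple roots have the same length, so the diagram is simply laced. The associated Dynkin diagram is a chain of 2 nodes with single edges (A_2), so the type is A_2 (the algebra sl(3)).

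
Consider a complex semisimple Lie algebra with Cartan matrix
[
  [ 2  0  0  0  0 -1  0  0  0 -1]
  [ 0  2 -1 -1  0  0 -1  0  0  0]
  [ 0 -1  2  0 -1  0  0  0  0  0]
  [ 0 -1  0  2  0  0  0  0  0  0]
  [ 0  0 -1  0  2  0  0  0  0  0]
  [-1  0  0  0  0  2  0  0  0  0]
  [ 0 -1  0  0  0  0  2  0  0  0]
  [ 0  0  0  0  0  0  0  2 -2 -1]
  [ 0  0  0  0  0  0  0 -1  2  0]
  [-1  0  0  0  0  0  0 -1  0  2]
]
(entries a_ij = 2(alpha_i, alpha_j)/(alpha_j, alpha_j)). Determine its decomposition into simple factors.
B_5 ⊕ D_5

The diagram associated to this matrix has two connected components: the simple roots {alpha_1, alpha_6, alpha_8, alpha_9, alpha_10} form a chain of 5 nodes with a double edge at one end; the terminal node there is the unique short simple root (B_5), and {alpha_2, alpha_3, alpha_4, alpha_5, alpha_7} form a chain of 3 nodes with a fork of two nodes at one end (D_5). A semisimple Lie algebra decomposes uniquely as the direct sum of simple ideals, one per connected component of its Dynkin diagram, so g ≅ B_5 ⊕ D_5 (dimension 55 + 45 = 100).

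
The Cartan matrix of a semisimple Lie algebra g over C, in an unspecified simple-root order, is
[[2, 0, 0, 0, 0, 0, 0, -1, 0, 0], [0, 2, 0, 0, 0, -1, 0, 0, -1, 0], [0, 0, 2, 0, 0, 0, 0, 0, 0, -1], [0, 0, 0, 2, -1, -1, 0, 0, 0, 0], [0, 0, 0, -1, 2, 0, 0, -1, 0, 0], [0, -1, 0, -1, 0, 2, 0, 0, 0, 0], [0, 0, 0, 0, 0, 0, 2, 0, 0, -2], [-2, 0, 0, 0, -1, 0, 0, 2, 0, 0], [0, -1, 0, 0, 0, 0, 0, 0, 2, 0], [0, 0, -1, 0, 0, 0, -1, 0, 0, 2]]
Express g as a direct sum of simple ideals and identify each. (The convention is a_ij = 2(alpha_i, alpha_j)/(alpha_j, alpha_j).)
The diagram associated to this matrix has two connected components: the simple roots {alpha_1, alpha_2, alpha_4, alpha_5, alpha_6, alpha_8, alpha_9} form a chain of 7 nodes with a double edge at one end; the terminal node there is the unique short simple root (B_7), and {alpha_3, alpha_7, alpha_10} form a chain of 3 nodes with a double edge at one end; the terminal node there is the unique long simple root (C_3). A semisimple Lie algebra decomposes uniquely as the direct sum of simple ideals, one per connected component of its Dynkin diagram, so g ≅ B_7 ⊕ C_3 (dimension 105 + 21 = 126).

B7 + C3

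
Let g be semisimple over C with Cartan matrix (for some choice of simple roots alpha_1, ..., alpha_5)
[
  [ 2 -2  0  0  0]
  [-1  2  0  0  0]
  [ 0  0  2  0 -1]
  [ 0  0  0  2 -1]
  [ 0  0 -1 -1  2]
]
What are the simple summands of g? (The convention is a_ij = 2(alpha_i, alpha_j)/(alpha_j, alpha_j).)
The diagram associated to this matrix has two connected components: the simple roots {alpha_3, alpha_4, alpha_5} form a chain of 3 nodes with single edges (A_3), and {alpha_1, alpha_2} form a chain of 2 nodes with a double edge at one end; the terminal node there is the unique short simple root (B_2). A semisimple Lie algebra decomposes uniquely as the direct sum of simple ideals, one per connected component of its Dynkin diagram, so g ≅ A_3 ⊕ B_2 (dimension 15 + 10 = 25).

A3 + B2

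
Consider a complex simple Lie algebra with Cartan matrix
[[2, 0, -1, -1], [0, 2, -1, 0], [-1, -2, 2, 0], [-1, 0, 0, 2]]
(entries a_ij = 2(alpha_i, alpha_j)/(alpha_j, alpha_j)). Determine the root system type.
The matrix has rank 4 with 2's on the diagonal. Reading the off-diagonal entries as Dynkin edges (a single edge where a_ij = a_ji = -1; a double or triple edge where a_ij * a_ji = 2 or 3), the diagram is a chain of 4 nodes with a double edge at one end; the terminal node there is the unique short simple root (B_4). One simple-root ordering that puts it in standard form is (alpha_4, alpha_1, alpha_3, alpha_2). So the algebra is type B_4, i.e. so(9).

B_4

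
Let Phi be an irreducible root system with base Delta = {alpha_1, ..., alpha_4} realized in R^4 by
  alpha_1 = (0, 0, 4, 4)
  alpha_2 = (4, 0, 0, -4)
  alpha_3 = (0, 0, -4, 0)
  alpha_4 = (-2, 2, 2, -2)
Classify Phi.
F_4

Compute the Cartan integers a_ij = 2(alpha_i, alpha_j)/(alpha_j, alpha_j); the resulting 4x4 Cartan matrix is
[[2, -1, -2, 0], [-1, 2, 0, 0], [-1, 0, 2, -1], [0, 0, -1, 2]].
The roots have two lengths (squared-length ratio 2:1); the short ones are alpha_{3,4}. The associated Dynkin diagram is a chain of 4 nodes with a double edge between the middle two (F_4), so the type is F_4.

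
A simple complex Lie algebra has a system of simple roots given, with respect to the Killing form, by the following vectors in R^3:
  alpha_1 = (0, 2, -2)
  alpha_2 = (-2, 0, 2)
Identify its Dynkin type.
type A_2

Compute the Cartan integers a_ij = 2(alpha_i, alpha_j)/(alpha_j, alpha_j); the resulting 2x2 Cartan matrix is
[[2, -1], [-1, 2]].
All simple roots have the same length, so the diagram is simply laced. The associated Dynkin diagram is a chain of 2 nodes with single edges (A_2), so the type is A_2 (the algebra sl(3)).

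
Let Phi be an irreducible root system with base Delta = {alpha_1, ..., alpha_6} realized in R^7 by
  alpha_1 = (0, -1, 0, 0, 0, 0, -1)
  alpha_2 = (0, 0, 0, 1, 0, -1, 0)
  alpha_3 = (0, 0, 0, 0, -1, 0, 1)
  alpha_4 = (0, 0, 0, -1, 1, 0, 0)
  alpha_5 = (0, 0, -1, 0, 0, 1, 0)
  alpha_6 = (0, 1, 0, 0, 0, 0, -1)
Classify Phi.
Compute the Cartan integers a_ij = 2(alpha_i, alpha_j)/(alpha_j, alpha_j); the resulting 6x6 Cartan matrix is
[[2, 0, -1, 0, 0, 0], [0, 2, 0, -1, -1, 0], [-1, 0, 2, -1, 0, -1], [0, -1, -1, 2, 0, 0], [0, -1, 0, 0, 2, 0], [0, 0, -1, 0, 0, 2]].
All simple roots have the same length, so the diagram is simply laced. The associated Dynkin diagram is a chain of 4 nodes with a fork of two nodes at one end (D_6), so the type is D_6 (the algebra so(12)).

D_6 (so(12))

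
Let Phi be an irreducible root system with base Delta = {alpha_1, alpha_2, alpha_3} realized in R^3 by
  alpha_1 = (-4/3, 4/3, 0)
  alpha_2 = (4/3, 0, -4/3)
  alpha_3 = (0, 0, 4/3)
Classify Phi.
Compute the Cartan integers a_ij = 2(alpha_i, alpha_j)/(alpha_j, alpha_j); the resulting 3x3 Cartan matrix is
[[2, -1, 0], [-1, 2, -2], [0, -1, 2]].
The roots have two lengths (squared-length ratio 2:1); the short ones are alpha_{3}. The associated Dynkin diagram is a chain of 3 nodes with a double edge at one end; the terminal node there is the unique short simple root (B_3), so the type is B_3 (the algebra so(7)).

B3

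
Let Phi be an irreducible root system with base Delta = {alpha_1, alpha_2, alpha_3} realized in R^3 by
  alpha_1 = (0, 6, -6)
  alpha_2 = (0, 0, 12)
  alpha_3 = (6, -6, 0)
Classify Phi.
Compute the Cartan integers a_ij = 2(alpha_i, alpha_j)/(alpha_j, alpha_j); the resulting 3x3 Cartan matrix is
[[2, -1, -1], [-2, 2, 0], [-1, 0, 2]].
The roots have two lengths (squared-length ratio 2:1); the short ones are alpha_{1,3}. The associated Dynkin diagram is a chain of 3 nodes with a double edge at one end; the terminal node there is the unique long simple root (C_3), so the type is C_3 (the algebra sp(6)).

type C_3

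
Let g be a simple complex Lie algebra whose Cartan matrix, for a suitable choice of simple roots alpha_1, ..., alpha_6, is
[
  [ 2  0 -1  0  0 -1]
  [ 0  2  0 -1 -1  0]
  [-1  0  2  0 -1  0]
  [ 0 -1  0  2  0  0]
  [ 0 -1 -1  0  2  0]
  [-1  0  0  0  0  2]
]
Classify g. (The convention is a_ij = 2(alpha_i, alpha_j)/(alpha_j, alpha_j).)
The matrix has rank 6 with 2's on the diagonal. Reading the off-diagonal entries as Dynkin edges (a single edge where a_ij = a_ji = -1; a double or triple edge where a_ij * a_ji = 2 or 3), the diagram is a chain of 6 nodes with single edges (A_6). One simple-root ordering that puts it in standard form is (alpha_4, alpha_2, alpha_5, alpha_3, alpha_1, alpha_6). So the algebra is type A_6, i.e. sl(7).

A_6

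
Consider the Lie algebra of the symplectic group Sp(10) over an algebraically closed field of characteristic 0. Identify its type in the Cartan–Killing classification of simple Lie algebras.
C_5 (sp(10))

This is sp(10), which has dimension 10(10+1)/2 = 55 and rank 10/2 = 5. In the classification of classical Lie algebras, the symplectic algebra sp(2n) has type C_n; here n = 5, so the Dynkin diagram is a chain of 5 nodes with a double edge at one end; the terminal node there is the unique long simple root (C_5). Hence the type is C_5.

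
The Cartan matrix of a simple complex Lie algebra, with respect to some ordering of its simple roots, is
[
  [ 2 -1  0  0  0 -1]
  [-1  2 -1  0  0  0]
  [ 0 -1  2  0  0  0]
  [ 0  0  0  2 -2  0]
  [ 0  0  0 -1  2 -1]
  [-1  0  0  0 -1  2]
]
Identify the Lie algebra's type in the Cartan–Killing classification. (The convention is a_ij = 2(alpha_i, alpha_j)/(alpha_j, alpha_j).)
C_6 (sp(12))

The matrix has rank 6 with 2's on the diagonal. Reading the off-diagonal entries as Dynkin edges (a single edge where a_ij = a_ji = -1; a double or triple edge where a_ij * a_ji = 2 or 3), the diagram is a chain of 6 nodes with a double edge at one end; the terminal node there is the unique long simple root (C_6). One simple-root ordering that puts it in standard form is (alpha_3, alpha_2, alpha_1, alpha_6, alpha_5, alpha_4). So the algebra is type C_6, i.e. sp(12).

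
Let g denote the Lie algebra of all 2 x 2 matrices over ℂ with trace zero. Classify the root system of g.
A_1

This is sl(2), which has dimension 2^2 - 1 = 3 and rank 2 - 1 = 1 (a Cartan subalgebra is the diagonal traceless matrices). In the classification of classical Lie algebras, the special linear algebra sl(n+1) has type A_n; here n = 1, so the Dynkin diagram is a chain of 1 nodes with single edges (A_1). Hence the type is A_1.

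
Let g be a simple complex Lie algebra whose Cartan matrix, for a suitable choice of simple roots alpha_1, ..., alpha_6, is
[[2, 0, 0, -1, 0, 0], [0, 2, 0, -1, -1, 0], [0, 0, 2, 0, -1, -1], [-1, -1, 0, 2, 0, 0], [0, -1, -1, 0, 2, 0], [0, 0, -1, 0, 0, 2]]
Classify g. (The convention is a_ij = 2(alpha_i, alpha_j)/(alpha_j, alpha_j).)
A6

The matrix has rank 6 with 2's on the diagonal. Reading the off-diagonal entries as Dynkin edges (a single edge where a_ij = a_ji = -1; a double or triple edge where a_ij * a_ji = 2 or 3), the diagram is a chain of 6 nodes with single edges (A_6). One simple-root ordering that puts it in standard form is (alpha_6, alpha_3, alpha_5, alpha_2, alpha_4, alpha_1). So the algebra is type A_6, i.e. sl(7).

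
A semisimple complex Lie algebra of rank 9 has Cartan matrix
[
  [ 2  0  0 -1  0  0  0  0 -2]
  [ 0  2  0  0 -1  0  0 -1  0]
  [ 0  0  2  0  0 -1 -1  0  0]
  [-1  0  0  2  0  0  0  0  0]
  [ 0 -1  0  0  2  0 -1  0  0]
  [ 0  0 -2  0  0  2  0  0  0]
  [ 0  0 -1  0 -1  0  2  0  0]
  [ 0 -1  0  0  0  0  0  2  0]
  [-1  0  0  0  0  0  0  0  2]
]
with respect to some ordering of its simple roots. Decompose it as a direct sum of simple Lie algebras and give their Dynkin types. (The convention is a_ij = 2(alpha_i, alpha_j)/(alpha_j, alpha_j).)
The diagram associated to this matrix has two connected components: the simple roots {alpha_1, alpha_4, alpha_9} form a chain of 3 nodes with a double edge at one end; the terminal node there is the unique short simple root (B_3), and {alpha_2, alpha_3, alpha_5, alpha_6, alpha_7, alpha_8} form a chain of 6 nodes with a double edge at one end; the terminal node there is the unique long simple root (C_6). A semisimple Lie algebra decomposes uniquely as the direct sum of simple ideals, one per connected component of its Dynkin diagram, so g ≅ B_3 ⊕ C_6 (dimension 21 + 78 = 99).

type B_3 ⊕ type C_6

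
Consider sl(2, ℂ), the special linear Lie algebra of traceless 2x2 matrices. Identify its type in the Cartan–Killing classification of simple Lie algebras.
type A_1

This is sl(2), which has dimension 2^2 - 1 = 3 and rank 2 - 1 = 1 (a Cartan subalgebra is the diagonal traceless matrices). In the classification of classical Lie algebras, the special linear algebra sl(n+1) has type A_n; here n = 1, so the Dynkin diagram is a chain of 1 nodes with single edges (A_1). Hence the type is A_1.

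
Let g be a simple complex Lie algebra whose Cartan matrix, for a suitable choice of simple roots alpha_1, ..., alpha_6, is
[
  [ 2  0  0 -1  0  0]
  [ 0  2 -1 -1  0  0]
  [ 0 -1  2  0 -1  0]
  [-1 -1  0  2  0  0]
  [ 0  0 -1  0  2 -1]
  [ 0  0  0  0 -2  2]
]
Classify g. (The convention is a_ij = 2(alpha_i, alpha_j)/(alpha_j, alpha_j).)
C_6 (sp(12))

The matrix has rank 6 with 2's on the diagonal. Reading the off-diagonal entries as Dynkin edges (a single edge where a_ij = a_ji = -1; a double or triple edge where a_ij * a_ji = 2 or 3), the diagram is a chain of 6 nodes with a double edge at one end; the terminal node there is the unique long simple root (C_6). One simple-root ordering that puts it in standard form is (alpha_1, alpha_4, alpha_2, alpha_3, alpha_5, alpha_6). So the algebra is type C_6, i.e. sp(12).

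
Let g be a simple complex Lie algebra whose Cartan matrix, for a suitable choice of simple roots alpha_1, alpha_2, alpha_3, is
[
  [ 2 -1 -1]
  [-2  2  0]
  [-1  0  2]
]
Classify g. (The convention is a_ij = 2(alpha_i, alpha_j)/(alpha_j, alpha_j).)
type C_3

The matrix has rank 3 with 2's on the diagonal. Reading the off-diagonal entries as Dynkin edges (a single edge where a_ij = a_ji = -1; a double or triple edge where a_ij * a_ji = 2 or 3), the diagram is a chain of 3 nodes with a double edge at one end; the terminal node there is the unique long simple root (C_3). One simple-root ordering that puts it in standard form is (alpha_3, alpha_1, alpha_2). So the algebra is type C_3, i.e. sp(6).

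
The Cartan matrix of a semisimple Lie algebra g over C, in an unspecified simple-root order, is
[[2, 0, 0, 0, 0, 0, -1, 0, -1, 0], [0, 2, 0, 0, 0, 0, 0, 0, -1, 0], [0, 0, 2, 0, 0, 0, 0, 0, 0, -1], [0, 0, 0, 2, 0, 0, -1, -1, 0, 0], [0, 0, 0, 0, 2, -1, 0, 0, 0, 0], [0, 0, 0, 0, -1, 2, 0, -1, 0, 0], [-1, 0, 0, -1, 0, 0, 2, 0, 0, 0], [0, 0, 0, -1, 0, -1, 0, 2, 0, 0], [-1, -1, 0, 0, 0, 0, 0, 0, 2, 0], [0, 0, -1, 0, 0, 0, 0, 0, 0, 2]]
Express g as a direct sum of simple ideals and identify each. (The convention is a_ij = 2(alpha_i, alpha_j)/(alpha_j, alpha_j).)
The diagram associated to this matrix has two connected components: the simple roots {alpha_3, alpha_10} form a chain of 2 nodes with single edges (A_2), and {alpha_1, alpha_2, alpha_4, alpha_5, alpha_6, alpha_7, alpha_8, alpha_9} form a chain of 8 nodes with single edges (A_8). A semisimple Lie algebra decomposes uniquely as the direct sum of simple ideals, one per connected component of its Dynkin diagram, so g ≅ A_2 ⊕ A_8 (dimension 8 + 80 = 88).

A_2 (sl(3)) + A_8 (sl(9))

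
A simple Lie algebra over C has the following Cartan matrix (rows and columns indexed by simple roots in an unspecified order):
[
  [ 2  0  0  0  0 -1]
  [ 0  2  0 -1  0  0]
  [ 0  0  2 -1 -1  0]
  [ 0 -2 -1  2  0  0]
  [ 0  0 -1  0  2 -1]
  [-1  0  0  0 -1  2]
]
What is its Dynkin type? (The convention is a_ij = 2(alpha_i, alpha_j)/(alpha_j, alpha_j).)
B_6

The matrix has rank 6 with 2's on the diagonal. Reading the off-diagonal entries as Dynkin edges (a single edge where a_ij = a_ji = -1; a double or triple edge where a_ij * a_ji = 2 or 3), the diagram is a chain of 6 nodes with a double edge at one end; the terminal node there is the unique short simple root (B_6). One simple-root ordering that puts it in standard form is (alpha_1, alpha_6, alpha_5, alpha_3, alpha_4, alpha_2). So the algebra is type B_6, i.e. so(13).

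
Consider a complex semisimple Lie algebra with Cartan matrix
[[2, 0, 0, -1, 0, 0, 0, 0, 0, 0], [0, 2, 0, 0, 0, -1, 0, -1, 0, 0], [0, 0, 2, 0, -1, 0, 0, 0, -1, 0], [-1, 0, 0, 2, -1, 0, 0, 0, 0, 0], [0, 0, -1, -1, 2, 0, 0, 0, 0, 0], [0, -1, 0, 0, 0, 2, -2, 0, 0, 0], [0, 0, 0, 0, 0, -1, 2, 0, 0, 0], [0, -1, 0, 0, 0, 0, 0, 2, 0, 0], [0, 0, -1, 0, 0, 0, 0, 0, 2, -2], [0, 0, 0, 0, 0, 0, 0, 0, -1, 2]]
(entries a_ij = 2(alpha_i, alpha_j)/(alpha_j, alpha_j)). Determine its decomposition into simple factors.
type B_4 + type B_6

The diagram associated to this matrix has two connected components: the simple roots {alpha_2, alpha_6, alpha_7, alpha_8} form a chain of 4 nodes with a double edge at one end; the terminal node there is the unique short simple root (B_4), and {alpha_1, alpha_3, alpha_4, alpha_5, alpha_9, alpha_10} form a chain of 6 nodes with a double edge at one end; the terminal node there is the unique short simple root (B_6). A semisimple Lie algebra decomposes uniquely as the direct sum of simple ideals, one per connected component of its Dynkin diagram, so g ≅ B_4 ⊕ B_6 (dimension 36 + 78 = 114).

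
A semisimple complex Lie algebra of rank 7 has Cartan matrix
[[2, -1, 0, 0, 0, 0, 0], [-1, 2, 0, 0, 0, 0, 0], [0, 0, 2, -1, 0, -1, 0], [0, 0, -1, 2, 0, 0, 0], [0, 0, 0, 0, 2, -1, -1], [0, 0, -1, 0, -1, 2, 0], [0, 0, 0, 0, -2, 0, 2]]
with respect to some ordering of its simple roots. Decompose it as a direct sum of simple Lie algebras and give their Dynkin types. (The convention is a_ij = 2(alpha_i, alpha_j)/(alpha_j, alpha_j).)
The diagram associated to this matrix has two connected components: the simple roots {alpha_1, alpha_2} form a chain of 2 nodes with single edges (A_2), and {alpha_3, alpha_4, alpha_5, alpha_6, alpha_7} form a chain of 5 nodes with a double edge at one end; the terminal node there is the unique long simple root (C_5). A semisimple Lie algebra decomposes uniquely as the direct sum of simple ideals, one per connected component of its Dynkin diagram, so g ≅ A_2 ⊕ C_5 (dimension 8 + 55 = 63).

A_2 (sl(3)) + C_5 (sp(10))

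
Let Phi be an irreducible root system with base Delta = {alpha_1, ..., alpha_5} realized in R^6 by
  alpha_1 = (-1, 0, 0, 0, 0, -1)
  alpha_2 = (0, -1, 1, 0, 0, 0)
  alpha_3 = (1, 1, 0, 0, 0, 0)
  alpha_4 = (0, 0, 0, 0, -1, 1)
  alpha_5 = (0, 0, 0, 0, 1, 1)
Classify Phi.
Compute the Cartan integers a_ij = 2(alpha_i, alpha_j)/(alpha_j, alpha_j); the resulting 5x5 Cartan matrix is
[[2, 0, -1, -1, -1], [0, 2, -1, 0, 0], [-1, -1, 2, 0, 0], [-1, 0, 0, 2, 0], [-1, 0, 0, 0, 2]].
All simple roots have the same length, so the diagram is simply laced. The associated Dynkin diagram is a chain of 3 nodes with a fork of two nodes at one end (D_5), so the type is D_5 (the algebra so(10)).

type D_5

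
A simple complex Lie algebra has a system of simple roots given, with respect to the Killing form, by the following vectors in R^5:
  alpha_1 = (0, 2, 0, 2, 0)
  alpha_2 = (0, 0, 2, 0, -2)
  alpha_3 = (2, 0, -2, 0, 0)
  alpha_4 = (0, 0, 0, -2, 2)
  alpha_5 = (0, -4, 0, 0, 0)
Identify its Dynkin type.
C_5

Compute the Cartan integers a_ij = 2(alpha_i, alpha_j)/(alpha_j, alpha_j); the resulting 5x5 Cartan matrix is
[[2, 0, 0, -1, -1], [0, 2, -1, -1, 0], [0, -1, 2, 0, 0], [-1, -1, 0, 2, 0], [-2, 0, 0, 0, 2]].
The roots have two lengths (squared-length ratio 2:1); the short ones are alpha_{1,2,3,4}. The associated Dynkin diagram is a chain of 5 nodes with a double edge at one end; the terminal node there is the unique long simple root (C_5), so the type is C_5 (the algebra sp(10)).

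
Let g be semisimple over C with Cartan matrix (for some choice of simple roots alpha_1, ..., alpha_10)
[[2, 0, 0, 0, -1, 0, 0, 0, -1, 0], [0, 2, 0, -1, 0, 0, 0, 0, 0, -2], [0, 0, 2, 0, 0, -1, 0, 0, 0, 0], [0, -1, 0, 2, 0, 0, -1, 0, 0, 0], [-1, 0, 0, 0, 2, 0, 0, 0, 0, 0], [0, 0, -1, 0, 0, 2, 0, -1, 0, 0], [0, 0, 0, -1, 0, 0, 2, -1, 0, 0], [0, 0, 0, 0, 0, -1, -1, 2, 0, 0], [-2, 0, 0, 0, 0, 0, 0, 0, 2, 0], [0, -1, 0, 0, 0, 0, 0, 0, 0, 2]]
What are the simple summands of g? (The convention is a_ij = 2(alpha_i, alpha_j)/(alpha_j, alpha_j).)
The diagram associated to this matrix has two connected components: the simple roots {alpha_2, alpha_3, alpha_4, alpha_6, alpha_7, alpha_8, alpha_10} form a chain of 7 nodes with a double edge at one end; the terminal node there is the unique short simple root (B_7), and {alpha_1, alpha_5, alpha_9} form a chain of 3 nodes with a double edge at one end; the terminal node there is the unique long simple root (C_3). A semisimple Lie algebra decomposes uniquely as the direct sum of simple ideals, one per connected component of its Dynkin diagram, so g ≅ B_7 ⊕ C_3 (dimension 105 + 21 = 126).

type B_7 ⊕ type C_3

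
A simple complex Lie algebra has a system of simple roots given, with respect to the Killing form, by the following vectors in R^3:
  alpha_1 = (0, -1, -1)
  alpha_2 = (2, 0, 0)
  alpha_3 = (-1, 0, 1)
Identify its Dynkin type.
type C_3

Compute the Cartan integers a_ij = 2(alpha_i, alpha_j)/(alpha_j, alpha_j); the resulting 3x3 Cartan matrix is
[[2, 0, -1], [0, 2, -2], [-1, -1, 2]].
The roots have two lengths (squared-length ratio 2:1); the short ones are alpha_{1,3}. The associated Dynkin diagram is a chain of 3 nodes with a double edge at one end; the terminal node there is the unique long simple root (C_3), so the type is C_3 (the algebra sp(6)).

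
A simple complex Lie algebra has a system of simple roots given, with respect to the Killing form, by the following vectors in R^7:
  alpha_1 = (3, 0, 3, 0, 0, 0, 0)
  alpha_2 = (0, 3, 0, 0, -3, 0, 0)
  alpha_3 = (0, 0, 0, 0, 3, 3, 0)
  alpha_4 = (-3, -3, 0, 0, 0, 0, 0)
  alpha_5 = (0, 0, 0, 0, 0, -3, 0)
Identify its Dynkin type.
Compute the Cartan integers a_ij = 2(alpha_i, alpha_j)/(alpha_j, alpha_j); the resulting 5x5 Cartan matrix is
[[2, 0, 0, -1, 0], [0, 2, -1, -1, 0], [0, -1, 2, 0, -2], [-1, -1, 0, 2, 0], [0, 0, -1, 0, 2]].
The roots have two lengths (squared-length ratio 2:1); the short ones are alpha_{5}. The associated Dynkin diagram is a chain of 5 nodes with a double edge at one end; the terminal node there is the unique short simple root (B_5), so the type is B_5 (the algebra so(11)).

B_5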